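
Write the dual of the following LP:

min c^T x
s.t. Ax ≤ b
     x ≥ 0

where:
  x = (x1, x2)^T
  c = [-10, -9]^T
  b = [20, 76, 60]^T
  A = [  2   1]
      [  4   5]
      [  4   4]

Primal min cᵀx s.t. Ax ≤ b, x ≥ 0  →  Dual max −bᵀy s.t. Aᵀy ≥ −c, y ≥ 0.

Maximize: z = -20y1 - 76y2 - 60y3

Subject to:
  2y1 + 4y2 + 4y3 ≥ 10
  y1 + 5y2 + 4y3 ≥ 9
  y1, y2, y3 ≥ 0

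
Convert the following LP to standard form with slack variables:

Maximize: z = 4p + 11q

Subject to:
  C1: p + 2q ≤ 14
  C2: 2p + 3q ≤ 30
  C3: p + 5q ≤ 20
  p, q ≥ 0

max z = 4p + 11q

s.t.
  p + 2q + s1 = 14
  2p + 3q + s2 = 30
  p + 5q + s3 = 20
  p, q, s1, s2, s3 ≥ 0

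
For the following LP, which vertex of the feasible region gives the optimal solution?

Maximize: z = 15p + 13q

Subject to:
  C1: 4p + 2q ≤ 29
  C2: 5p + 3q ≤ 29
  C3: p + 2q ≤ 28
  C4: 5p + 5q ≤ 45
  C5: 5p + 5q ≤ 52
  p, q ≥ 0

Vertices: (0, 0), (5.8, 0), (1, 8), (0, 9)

Evaluate the objective at each vertex of the feasible region:
  z(0, 0) = 0
  z(5.8, 0) = 87
  z(1, 8) = 119  ←
  z(0, 9) = 117
The maximum is at p = 1, q = 8.

(1, 8)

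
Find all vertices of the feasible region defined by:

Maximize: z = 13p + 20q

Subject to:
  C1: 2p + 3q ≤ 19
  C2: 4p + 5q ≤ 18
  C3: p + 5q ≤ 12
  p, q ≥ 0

(0, 0), (4.5, 0), (2, 2), (0, 2.4)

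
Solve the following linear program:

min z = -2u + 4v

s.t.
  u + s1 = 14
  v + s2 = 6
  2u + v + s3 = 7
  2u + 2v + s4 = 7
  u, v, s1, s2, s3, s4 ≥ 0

Evaluate the objective at each vertex of the feasible region:
  z(0, 0) = 0
  z(3.5, 0) = -7  ←
  z(0, 3.5) = 14
The minimum is at u = 3.5, v = 0.

u = 3.5, v = 0, z = -7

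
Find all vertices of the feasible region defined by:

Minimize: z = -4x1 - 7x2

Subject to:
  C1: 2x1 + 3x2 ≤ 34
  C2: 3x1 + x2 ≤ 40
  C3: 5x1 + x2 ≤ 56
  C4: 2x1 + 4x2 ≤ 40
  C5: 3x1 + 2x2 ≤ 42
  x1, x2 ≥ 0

(0, 0), (11.2, 0), (10.31, 4.462), (8, 6), (0, 10)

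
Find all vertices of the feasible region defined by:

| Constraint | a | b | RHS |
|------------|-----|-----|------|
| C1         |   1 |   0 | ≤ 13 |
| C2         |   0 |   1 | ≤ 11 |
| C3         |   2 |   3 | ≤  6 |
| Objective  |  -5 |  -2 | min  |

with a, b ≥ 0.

(0, 0), (3, 0), (0, 2)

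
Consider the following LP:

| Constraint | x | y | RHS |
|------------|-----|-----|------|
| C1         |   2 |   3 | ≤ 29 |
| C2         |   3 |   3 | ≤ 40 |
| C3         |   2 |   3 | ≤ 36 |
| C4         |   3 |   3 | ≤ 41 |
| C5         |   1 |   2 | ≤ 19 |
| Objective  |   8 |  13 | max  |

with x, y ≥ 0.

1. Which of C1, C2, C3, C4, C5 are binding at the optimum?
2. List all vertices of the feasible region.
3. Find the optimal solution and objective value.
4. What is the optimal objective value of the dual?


1. C1, C5
2. (0, 0), (13.33, 0), (11, 2.333), (1, 9), (0, 9.5)
3. x = 1, y = 9, z = 125
4. 125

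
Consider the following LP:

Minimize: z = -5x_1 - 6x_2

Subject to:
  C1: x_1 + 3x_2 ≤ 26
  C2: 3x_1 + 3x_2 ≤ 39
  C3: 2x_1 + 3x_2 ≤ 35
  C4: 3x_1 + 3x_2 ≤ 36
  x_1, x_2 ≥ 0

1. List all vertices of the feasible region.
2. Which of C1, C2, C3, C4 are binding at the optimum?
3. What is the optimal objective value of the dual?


1. (0, 0), (12, 0), (5, 7), (0, 8.667)
2. C1, C4
3. -67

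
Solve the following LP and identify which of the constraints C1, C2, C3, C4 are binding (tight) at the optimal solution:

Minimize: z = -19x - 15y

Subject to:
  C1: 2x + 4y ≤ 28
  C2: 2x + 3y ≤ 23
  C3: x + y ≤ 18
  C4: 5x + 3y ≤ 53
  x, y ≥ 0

At x = 10, y = 1, compute slack b - a·x for each constraint:
  C1: 28 − 24 = 4  (slack)
  C2: 23 − 23 = 0  (binding)
  C3: 18 − 11 = 7  (slack)
  C4: 53 − 53 = 0  (binding)

Optimal: x = 10, y = 1
Binding: C2, C4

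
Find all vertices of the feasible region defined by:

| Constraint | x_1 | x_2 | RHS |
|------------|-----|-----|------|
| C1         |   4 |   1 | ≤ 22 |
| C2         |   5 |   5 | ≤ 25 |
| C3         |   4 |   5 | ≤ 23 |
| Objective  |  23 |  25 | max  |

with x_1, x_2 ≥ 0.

(0, 0), (5, 0), (2, 3), (0, 4.6)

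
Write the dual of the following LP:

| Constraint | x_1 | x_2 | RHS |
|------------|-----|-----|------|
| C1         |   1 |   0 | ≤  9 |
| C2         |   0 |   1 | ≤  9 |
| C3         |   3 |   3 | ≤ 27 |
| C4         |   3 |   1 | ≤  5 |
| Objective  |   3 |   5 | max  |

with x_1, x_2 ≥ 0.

Primal max cᵀx s.t. Ax ≤ b, x ≥ 0  →  Dual min bᵀy s.t. Aᵀy ≥ c, y ≥ 0.

Minimize: z = 9y1 + 9y2 + 27y3 + 5y4

Subject to:
  y1 + 3y3 + 3y4 ≥ 3
  y2 + 3y3 + y4 ≥ 5
  y1, y2, y3, y4 ≥ 0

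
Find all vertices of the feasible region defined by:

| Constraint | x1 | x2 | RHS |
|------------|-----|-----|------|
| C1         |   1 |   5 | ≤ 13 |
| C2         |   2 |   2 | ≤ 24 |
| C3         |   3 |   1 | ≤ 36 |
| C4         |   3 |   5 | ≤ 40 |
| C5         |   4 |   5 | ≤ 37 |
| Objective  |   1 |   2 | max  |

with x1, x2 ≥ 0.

(0, 0), (9.25, 0), (8, 1), (0, 2.6)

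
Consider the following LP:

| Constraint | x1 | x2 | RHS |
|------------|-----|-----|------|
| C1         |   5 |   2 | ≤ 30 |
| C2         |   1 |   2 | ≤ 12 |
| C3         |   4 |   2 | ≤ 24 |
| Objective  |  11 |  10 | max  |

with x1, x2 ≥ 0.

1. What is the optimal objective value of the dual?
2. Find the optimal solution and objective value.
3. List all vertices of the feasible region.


1. 84
2. x1 = 4, x2 = 4, z = 84
3. (0, 0), (6, 0), (4, 4), (0, 6)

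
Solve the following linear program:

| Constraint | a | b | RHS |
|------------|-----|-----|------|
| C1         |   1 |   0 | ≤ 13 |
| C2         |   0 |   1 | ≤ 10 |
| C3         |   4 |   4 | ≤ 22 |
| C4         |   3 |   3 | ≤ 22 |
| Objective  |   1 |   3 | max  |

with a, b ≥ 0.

Evaluate the objective at each vertex of the feasible region:
  z(0, 0) = 0
  z(5.5, 0) = 5.5
  z(0, 5.5) = 16.5  ←
The maximum is at a = 0, b = 5.5.

a = 0, b = 5.5, z = 16.5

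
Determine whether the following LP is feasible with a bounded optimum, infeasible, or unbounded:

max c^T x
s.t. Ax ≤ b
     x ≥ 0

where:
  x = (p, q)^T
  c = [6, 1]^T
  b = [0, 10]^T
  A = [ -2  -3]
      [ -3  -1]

Unbounded (objective can increase without bound)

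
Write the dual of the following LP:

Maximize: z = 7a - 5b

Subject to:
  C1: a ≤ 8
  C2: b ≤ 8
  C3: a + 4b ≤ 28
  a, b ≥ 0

Primal max cᵀx s.t. Ax ≤ b, x ≥ 0  →  Dual min bᵀy s.t. Aᵀy ≥ c, y ≥ 0.

Minimize: z = 8y1 + 8y2 + 28y3

Subject to:
  y1 + y3 ≥ 7
  y2 + 4y3 ≥ -5
  y1, y2, y3 ≥ 0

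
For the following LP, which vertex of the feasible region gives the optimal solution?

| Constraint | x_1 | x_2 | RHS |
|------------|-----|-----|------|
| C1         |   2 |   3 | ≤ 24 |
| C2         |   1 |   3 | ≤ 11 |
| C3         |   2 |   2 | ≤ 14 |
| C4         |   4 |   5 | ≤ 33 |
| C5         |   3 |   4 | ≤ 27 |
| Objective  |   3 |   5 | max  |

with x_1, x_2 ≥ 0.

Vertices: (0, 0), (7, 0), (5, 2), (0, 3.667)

Evaluate the objective at each vertex of the feasible region:
  z(0, 0) = 0
  z(7, 0) = 21
  z(5, 2) = 25  ←
  z(0, 3.667) = 18.33
The maximum is at x_1 = 5, x_2 = 2.

(5, 2)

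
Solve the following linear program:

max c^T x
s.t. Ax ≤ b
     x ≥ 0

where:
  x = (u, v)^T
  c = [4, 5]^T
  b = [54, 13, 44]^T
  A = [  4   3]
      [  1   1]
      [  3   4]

Evaluate the objective at each vertex of the feasible region:
  z(0, 0) = 0
  z(13, 0) = 52
  z(8, 5) = 57  ←
  z(0, 11) = 55
The maximum is at u = 8, v = 5.

u = 8, v = 5, z = 57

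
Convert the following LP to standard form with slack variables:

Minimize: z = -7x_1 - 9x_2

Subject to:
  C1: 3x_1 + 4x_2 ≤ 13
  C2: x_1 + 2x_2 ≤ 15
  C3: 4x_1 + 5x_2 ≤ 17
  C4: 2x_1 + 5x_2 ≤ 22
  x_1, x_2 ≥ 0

min z = -7x_1 - 9x_2

s.t.
  3x_1 + 4x_2 + s1 = 13
  x_1 + 2x_2 + s2 = 15
  4x_1 + 5x_2 + s3 = 17
  2x_1 + 5x_2 + s4 = 22
  x_1, x_2, s1, s2, s3, s4 ≥ 0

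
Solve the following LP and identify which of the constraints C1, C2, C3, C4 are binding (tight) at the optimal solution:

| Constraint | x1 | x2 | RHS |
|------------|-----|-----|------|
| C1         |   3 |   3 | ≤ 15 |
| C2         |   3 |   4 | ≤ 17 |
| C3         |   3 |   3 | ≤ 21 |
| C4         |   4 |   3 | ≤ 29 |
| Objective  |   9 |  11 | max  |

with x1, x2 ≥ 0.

At x1 = 3, x2 = 2, compute slack b - a·x for each constraint:
  C1: 15 − 15 = 0  (binding)
  C2: 17 − 17 = 0  (binding)
  C3: 21 − 15 = 6  (slack)
  C4: 29 − 18 = 11  (slack)

Optimal: x1 = 3, x2 = 2
Binding: C1, C2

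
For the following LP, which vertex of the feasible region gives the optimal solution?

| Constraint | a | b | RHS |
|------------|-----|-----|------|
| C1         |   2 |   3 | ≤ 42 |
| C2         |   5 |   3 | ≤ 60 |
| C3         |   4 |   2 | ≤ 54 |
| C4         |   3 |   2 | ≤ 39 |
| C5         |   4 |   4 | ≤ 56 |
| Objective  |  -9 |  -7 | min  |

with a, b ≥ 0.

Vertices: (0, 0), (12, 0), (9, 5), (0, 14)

Evaluate the objective at each vertex of the feasible region:
  z(0, 0) = 0
  z(12, 0) = -108
  z(9, 5) = -116  ←
  z(0, 14) = -98
The minimum is at a = 9, b = 5.

(9, 5)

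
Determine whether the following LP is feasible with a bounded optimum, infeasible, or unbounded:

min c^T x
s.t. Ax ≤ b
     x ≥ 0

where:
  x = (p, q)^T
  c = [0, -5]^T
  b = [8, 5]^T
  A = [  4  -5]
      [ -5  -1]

Unbounded (objective can decrease without bound)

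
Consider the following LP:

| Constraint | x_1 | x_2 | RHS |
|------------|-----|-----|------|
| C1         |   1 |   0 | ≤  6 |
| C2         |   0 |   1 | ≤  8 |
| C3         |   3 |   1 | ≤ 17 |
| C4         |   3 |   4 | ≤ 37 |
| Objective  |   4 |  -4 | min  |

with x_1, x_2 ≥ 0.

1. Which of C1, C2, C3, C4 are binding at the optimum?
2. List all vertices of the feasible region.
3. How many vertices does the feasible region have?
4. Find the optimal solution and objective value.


1. C2
2. (0, 0), (5.667, 0), (3.444, 6.667), (1.667, 8), (0, 8)
3. 5
4. x_1 = 0, x_2 = 8, z = -32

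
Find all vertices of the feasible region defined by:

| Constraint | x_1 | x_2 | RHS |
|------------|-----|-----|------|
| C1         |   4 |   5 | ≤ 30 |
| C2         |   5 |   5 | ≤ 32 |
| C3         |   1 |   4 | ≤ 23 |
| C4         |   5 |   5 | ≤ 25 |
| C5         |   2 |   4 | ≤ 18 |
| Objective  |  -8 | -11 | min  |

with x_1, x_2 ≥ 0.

(0, 0), (5, 0), (1, 4), (0, 4.5)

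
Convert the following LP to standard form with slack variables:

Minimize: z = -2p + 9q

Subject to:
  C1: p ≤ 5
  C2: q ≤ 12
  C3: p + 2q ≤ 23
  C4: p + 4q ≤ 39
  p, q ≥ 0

min z = -2p + 9q

s.t.
  p + s1 = 5
  q + s2 = 12
  p + 2q + s3 = 23
  p + 4q + s4 = 39
  p, q, s1, s2, s3, s4 ≥ 0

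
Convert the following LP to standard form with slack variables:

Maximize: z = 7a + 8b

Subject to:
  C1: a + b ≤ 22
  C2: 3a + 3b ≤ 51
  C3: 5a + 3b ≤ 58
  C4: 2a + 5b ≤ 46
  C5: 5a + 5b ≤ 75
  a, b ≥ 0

max z = 7a + 8b

s.t.
  a + b + s1 = 22
  3a + 3b + s2 = 51
  5a + 3b + s3 = 58
  2a + 5b + s4 = 46
  5a + 5b + s5 = 75
  a, b, s1, s2, s3, s4, s5 ≥ 0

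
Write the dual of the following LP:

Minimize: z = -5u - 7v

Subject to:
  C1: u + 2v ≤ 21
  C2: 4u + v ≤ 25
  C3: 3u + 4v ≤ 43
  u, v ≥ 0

Primal min cᵀx s.t. Ax ≤ b, x ≥ 0  →  Dual max −bᵀy s.t. Aᵀy ≥ −c, y ≥ 0.

Maximize: z = -21y1 - 25y2 - 43y3

Subject to:
  y1 + 4y2 + 3y3 ≥ 5
  2y1 + y2 + 4y3 ≥ 7
  y1, y2, y3 ≥ 0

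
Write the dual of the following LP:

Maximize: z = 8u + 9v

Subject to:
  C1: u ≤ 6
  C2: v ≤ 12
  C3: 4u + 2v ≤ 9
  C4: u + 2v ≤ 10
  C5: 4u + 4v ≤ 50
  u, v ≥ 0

Primal max cᵀx s.t. Ax ≤ b, x ≥ 0  →  Dual min bᵀy s.t. Aᵀy ≥ c, y ≥ 0.

Minimize: z = 6y1 + 12y2 + 9y3 + 10y4 + 50y5

Subject to:
  y1 + 4y3 + y4 + 4y5 ≥ 8
  y2 + 2y3 + 2y4 + 4y5 ≥ 9
  y1, y2, y3, y4, y5 ≥ 0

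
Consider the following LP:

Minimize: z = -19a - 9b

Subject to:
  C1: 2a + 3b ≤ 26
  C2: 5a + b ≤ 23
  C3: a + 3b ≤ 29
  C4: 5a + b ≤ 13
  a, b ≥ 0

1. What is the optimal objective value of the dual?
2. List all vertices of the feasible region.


1. -91
2. (0, 0), (2.6, 0), (1, 8), (0, 8.667)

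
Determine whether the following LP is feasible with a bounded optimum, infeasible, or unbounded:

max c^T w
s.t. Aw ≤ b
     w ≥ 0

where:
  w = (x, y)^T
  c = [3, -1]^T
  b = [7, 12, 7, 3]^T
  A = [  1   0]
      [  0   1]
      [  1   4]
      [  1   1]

Feasible with a bounded optimal solution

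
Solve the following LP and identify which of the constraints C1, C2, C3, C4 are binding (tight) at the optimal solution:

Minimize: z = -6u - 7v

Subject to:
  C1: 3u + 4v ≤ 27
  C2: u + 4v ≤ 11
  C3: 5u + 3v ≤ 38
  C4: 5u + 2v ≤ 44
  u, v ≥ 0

At u = 7, v = 1, compute slack b - a·x for each constraint:
  C1: 27 − 25 = 2  (slack)
  C2: 11 − 11 = 0  (binding)
  C3: 38 − 38 = 0  (binding)
  C4: 44 − 37 = 7  (slack)

Optimal: u = 7, v = 1
Binding: C2, C3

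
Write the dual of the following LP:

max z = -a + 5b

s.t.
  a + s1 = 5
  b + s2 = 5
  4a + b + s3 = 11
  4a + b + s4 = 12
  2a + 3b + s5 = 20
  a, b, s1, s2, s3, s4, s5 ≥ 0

Primal max cᵀx s.t. Ax ≤ b, x ≥ 0  →  Dual min bᵀy s.t. Aᵀy ≥ c, y ≥ 0.

Minimize: z = 5y1 + 5y2 + 11y3 + 12y4 + 20y5

Subject to:
  y1 + 4y3 + 4y4 + 2y5 ≥ -1
  y2 + y3 + y4 + 3y5 ≥ 5
  y1, y2, y3, y4, y5 ≥ 0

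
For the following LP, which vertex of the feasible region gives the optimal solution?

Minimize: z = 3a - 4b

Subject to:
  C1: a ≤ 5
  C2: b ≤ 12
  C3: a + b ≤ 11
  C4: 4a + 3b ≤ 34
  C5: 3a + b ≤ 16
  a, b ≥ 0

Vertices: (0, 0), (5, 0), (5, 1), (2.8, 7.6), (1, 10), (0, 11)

Evaluate the objective at each vertex of the feasible region:
  z(0, 0) = 0
  z(5, 0) = 15
  z(5, 1) = 11
  z(2.8, 7.6) = -22
  z(1, 10) = -37
  z(0, 11) = -44  ←
The minimum is at a = 0, b = 11.

(0, 11)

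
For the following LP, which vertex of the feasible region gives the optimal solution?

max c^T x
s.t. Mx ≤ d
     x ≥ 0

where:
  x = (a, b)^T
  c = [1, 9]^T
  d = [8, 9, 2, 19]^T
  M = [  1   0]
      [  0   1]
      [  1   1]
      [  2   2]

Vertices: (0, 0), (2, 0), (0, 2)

Evaluate the objective at each vertex of the feasible region:
  z(0, 0) = 0
  z(2, 0) = 2
  z(0, 2) = 18  ←
The maximum is at a = 0, b = 2.

(0, 2)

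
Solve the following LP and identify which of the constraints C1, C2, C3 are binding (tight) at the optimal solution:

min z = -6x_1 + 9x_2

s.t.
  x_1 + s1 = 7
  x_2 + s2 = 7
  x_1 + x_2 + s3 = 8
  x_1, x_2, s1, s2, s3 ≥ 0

At x_1 = 7, x_2 = 0, compute slack b - a·x for each constraint:
  C1: 7 − 7 = 0  (binding)
  C2: 7 − 0 = 7  (slack)
  C3: 8 − 7 = 1  (slack)

Optimal: x_1 = 7, x_2 = 0
Binding: C1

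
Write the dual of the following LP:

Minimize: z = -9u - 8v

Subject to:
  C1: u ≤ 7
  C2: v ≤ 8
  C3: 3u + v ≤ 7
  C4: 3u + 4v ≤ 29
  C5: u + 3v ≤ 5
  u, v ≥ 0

Primal min cᵀx s.t. Ax ≤ b, x ≥ 0  →  Dual max −bᵀy s.t. Aᵀy ≥ −c, y ≥ 0.

Maximize: z = -7y1 - 8y2 - 7y3 - 29y4 - 5y5

Subject to:
  y1 + 3y3 + 3y4 + y5 ≥ 9
  y2 + y3 + 4y4 + 3y5 ≥ 8
  y1, y2, y3, y4, y5 ≥ 0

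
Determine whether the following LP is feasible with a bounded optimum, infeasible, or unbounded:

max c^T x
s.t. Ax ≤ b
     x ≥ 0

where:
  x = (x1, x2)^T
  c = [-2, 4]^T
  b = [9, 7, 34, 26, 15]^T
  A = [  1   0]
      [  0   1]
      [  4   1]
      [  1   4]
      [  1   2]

Feasible with a bounded optimal solution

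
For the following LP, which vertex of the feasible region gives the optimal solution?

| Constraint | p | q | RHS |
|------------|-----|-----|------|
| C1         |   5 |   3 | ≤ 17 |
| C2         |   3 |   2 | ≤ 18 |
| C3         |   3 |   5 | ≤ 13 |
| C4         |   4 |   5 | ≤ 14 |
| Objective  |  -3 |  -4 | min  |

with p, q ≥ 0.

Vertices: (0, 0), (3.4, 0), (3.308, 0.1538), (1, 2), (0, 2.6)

Evaluate the objective at each vertex of the feasible region:
  z(0, 0) = 0
  z(3.4, 0) = -10.2
  z(3.308, 0.1538) = -10.54
  z(1, 2) = -11  ←
  z(0, 2.6) = -10.4
The minimum is at p = 1, q = 2.

(1, 2)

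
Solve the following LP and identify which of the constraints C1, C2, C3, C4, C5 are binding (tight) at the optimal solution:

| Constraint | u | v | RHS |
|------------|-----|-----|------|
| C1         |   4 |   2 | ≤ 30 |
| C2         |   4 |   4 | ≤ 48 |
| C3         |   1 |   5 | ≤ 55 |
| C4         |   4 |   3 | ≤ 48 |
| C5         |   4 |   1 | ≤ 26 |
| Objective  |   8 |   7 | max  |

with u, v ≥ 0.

At u = 3, v = 9, compute slack b - a·x for each constraint:
  C1: 30 − 30 = 0  (binding)
  C2: 48 − 48 = 0  (binding)
  C3: 55 − 48 = 7  (slack)
  C4: 48 − 39 = 9  (slack)
  C5: 26 − 21 = 5  (slack)

Optimal: u = 3, v = 9
Binding: C1, C2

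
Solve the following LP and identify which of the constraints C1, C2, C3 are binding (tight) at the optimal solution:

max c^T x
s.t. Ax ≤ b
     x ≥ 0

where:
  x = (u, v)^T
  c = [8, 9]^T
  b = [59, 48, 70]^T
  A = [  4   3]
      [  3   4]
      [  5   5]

At u = 8, v = 6, compute slack b - a·x for each constraint:
  C1: 59 − 50 = 9  (slack)
  C2: 48 − 48 = 0  (binding)
  C3: 70 − 70 = 0  (binding)

Optimal: u = 8, v = 6
Binding: C2, C3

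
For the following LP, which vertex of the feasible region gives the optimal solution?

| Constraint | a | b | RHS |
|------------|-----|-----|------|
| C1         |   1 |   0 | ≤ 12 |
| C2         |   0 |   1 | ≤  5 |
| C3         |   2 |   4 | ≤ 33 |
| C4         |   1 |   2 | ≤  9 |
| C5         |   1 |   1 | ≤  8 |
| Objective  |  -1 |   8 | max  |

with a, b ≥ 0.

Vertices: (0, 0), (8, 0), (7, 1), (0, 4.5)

Evaluate the objective at each vertex of the feasible region:
  z(0, 0) = 0
  z(8, 0) = -8
  z(7, 1) = 1
  z(0, 4.5) = 36  ←
The maximum is at a = 0, b = 4.5.

(0, 4.5)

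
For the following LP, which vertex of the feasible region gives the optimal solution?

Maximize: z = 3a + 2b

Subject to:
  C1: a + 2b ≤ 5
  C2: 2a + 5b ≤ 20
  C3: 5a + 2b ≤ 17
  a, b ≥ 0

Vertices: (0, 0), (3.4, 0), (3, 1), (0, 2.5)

Evaluate the objective at each vertex of the feasible region:
  z(0, 0) = 0
  z(3.4, 0) = 10.2
  z(3, 1) = 11  ←
  z(0, 2.5) = 5
The maximum is at a = 3, b = 1.

(3, 1)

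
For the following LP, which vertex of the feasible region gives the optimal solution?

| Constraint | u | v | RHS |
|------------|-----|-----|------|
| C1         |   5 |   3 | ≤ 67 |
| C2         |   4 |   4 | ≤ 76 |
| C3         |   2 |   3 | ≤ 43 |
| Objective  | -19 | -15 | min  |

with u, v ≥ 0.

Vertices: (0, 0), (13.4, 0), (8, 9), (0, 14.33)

Evaluate the objective at each vertex of the feasible region:
  z(0, 0) = 0
  z(13.4, 0) = -254.6
  z(8, 9) = -287  ←
  z(0, 14.33) = -215
The minimum is at u = 8, v = 9.

(8, 9)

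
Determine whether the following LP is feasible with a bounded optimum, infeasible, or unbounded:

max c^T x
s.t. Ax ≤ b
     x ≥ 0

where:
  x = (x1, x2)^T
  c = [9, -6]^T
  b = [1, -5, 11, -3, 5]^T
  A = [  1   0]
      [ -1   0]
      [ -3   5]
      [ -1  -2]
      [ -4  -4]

Infeasible (no feasible solution exists)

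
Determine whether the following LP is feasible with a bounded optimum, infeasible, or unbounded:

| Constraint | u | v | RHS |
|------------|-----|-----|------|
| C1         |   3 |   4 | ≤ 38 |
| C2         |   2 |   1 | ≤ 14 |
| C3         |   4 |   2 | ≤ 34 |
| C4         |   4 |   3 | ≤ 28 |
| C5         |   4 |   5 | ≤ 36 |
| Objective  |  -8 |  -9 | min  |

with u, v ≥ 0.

Feasible with a bounded optimal solution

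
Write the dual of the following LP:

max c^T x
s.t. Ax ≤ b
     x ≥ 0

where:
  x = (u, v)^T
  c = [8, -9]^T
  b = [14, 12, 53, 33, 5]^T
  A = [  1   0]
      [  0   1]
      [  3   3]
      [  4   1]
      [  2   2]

Primal max cᵀx s.t. Ax ≤ b, x ≥ 0  →  Dual min bᵀy s.t. Aᵀy ≥ c, y ≥ 0.

Minimize: z = 14y1 + 12y2 + 53y3 + 33y4 + 5y5

Subject to:
  y1 + 3y3 + 4y4 + 2y5 ≥ 8
  y2 + 3y3 + y4 + 2y5 ≥ -9
  y1, y2, y3, y4, y5 ≥ 0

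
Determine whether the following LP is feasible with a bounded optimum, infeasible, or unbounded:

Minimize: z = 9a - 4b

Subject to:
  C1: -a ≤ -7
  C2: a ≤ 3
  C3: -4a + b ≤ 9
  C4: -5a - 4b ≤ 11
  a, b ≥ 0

Infeasible (no feasible solution exists)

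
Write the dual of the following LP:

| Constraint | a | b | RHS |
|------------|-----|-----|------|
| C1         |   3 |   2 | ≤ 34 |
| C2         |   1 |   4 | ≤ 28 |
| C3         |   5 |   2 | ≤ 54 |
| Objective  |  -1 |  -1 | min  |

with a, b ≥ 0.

Primal min cᵀx s.t. Ax ≤ b, x ≥ 0  →  Dual max −bᵀy s.t. Aᵀy ≥ −c, y ≥ 0.

Maximize: z = -34y1 - 28y2 - 54y3

Subject to:
  3y1 + y2 + 5y3 ≥ 1
  2y1 + 4y2 + 2y3 ≥ 1
  y1, y2, y3 ≥ 0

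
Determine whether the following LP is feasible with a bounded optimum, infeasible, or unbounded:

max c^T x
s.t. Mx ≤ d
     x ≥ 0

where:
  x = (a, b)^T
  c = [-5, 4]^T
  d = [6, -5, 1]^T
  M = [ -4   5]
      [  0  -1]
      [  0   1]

Infeasible (no feasible solution exists)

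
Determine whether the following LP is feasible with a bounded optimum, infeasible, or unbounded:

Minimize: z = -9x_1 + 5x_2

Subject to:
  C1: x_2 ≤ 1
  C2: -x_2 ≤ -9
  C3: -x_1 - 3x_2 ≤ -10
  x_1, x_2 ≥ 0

Infeasible (no feasible solution exists)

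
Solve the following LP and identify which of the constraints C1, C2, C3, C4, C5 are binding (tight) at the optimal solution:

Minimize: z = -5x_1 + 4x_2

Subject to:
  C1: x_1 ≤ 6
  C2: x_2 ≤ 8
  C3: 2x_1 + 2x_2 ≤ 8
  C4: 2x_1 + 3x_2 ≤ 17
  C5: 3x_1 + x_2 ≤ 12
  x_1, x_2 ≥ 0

At x_1 = 4, x_2 = 0, compute slack b - a·x for each constraint:
  C1: 6 − 4 = 2  (slack)
  C2: 8 − 0 = 8  (slack)
  C3: 8 − 8 = 0  (binding)
  C4: 17 − 8 = 9  (slack)
  C5: 12 − 12 = 0  (binding)

Optimal: x_1 = 4, x_2 = 0
Binding: C3, C5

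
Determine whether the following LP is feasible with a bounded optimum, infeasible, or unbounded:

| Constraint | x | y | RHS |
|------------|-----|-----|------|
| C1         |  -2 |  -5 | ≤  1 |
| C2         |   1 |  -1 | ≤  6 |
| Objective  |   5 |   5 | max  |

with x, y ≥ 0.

Unbounded (objective can increase without bound)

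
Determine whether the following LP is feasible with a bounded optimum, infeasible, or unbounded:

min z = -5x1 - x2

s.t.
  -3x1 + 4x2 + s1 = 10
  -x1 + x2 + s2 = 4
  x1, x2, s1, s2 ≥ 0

Unbounded (objective can decrease without bound)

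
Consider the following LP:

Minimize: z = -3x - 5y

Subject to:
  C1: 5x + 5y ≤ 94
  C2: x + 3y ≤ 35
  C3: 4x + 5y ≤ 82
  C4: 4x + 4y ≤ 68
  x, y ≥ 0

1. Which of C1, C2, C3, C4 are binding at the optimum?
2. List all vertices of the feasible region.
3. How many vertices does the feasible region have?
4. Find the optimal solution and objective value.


1. C2, C4
2. (0, 0), (17, 0), (8, 9), (0, 11.67)
3. 4
4. x = 8, y = 9, z = -69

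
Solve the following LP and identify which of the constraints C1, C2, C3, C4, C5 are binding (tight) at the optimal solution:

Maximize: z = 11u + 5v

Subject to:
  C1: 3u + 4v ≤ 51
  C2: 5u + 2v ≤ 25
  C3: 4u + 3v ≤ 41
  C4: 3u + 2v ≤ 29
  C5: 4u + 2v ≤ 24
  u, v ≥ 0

At u = 1, v = 10, compute slack b - a·x for each constraint:
  C1: 51 − 43 = 8  (slack)
  C2: 25 − 25 = 0  (binding)
  C3: 41 − 34 = 7  (slack)
  C4: 29 − 23 = 6  (slack)
  C5: 24 − 24 = 0  (binding)

Optimal: u = 1, v = 10
Binding: C2, C5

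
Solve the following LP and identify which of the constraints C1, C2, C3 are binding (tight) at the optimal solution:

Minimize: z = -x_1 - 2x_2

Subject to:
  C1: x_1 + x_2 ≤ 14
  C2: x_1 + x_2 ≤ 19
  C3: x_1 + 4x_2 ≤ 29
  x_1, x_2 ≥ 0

At x_1 = 9, x_2 = 5, compute slack b - a·x for each constraint:
  C1: 14 − 14 = 0  (binding)
  C2: 19 − 14 = 5  (slack)
  C3: 29 − 29 = 0  (binding)

Optimal: x_1 = 9, x_2 = 5
Binding: C1, C3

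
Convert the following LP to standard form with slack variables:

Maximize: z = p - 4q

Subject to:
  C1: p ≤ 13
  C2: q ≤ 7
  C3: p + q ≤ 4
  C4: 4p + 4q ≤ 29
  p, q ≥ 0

max z = p - 4q

s.t.
  p + s1 = 13
  q + s2 = 7
  p + q + s3 = 4
  4p + 4q + s4 = 29
  p, q, s1, s2, s3, s4 ≥ 0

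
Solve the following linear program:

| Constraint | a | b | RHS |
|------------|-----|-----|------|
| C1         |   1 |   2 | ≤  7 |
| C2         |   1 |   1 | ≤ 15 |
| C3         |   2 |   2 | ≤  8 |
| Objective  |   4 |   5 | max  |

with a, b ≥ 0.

Evaluate the objective at each vertex of the feasible region:
  z(0, 0) = 0
  z(4, 0) = 16
  z(1, 3) = 19  ←
  z(0, 3.5) = 17.5
The maximum is at a = 1, b = 3.

a = 1, b = 3, z = 19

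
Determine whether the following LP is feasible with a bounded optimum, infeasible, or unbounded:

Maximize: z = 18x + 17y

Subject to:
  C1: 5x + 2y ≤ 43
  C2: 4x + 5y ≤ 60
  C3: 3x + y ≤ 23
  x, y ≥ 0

Feasible with a bounded optimal solution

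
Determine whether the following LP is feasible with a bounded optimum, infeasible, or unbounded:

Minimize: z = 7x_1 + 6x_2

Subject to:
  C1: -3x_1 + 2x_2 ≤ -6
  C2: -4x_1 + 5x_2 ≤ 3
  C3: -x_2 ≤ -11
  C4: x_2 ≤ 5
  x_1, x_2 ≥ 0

Infeasible (no feasible solution exists)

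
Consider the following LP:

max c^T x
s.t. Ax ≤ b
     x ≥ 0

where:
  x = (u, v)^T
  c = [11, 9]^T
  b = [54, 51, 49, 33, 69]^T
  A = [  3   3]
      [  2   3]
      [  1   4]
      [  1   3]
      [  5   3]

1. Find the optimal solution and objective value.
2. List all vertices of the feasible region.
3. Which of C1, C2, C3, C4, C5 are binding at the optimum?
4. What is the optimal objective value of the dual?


1. u = 9, v = 8, z = 171
2. (0, 0), (13.8, 0), (9, 8), (0, 11)
3. C4, C5
4. 171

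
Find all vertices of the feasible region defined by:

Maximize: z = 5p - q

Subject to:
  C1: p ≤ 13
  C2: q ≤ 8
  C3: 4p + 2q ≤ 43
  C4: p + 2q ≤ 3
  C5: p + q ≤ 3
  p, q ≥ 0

(0, 0), (3, 0), (0, 1.5)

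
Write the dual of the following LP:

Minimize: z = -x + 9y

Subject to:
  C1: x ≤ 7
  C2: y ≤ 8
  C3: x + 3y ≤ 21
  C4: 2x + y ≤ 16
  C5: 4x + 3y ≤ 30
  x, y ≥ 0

Primal min cᵀx s.t. Ax ≤ b, x ≥ 0  →  Dual max −bᵀy s.t. Aᵀy ≥ −c, y ≥ 0.

Maximize: z = -7y1 - 8y2 - 21y3 - 16y4 - 30y5

Subject to:
  y1 + y3 + 2y4 + 4y5 ≥ 1
  y2 + 3y3 + y4 + 3y5 ≥ -9
  y1, y2, y3, y4, y5 ≥ 0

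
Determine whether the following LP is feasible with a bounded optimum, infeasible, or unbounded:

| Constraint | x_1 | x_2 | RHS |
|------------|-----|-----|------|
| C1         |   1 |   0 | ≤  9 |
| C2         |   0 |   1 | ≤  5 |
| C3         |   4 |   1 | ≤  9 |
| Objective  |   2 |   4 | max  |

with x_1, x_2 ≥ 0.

Feasible with a bounded optimal solution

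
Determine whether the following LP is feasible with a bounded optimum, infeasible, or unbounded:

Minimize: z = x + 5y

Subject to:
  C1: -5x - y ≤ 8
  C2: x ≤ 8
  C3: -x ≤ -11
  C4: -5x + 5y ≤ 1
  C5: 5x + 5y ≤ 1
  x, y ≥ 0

Infeasible (no feasible solution exists)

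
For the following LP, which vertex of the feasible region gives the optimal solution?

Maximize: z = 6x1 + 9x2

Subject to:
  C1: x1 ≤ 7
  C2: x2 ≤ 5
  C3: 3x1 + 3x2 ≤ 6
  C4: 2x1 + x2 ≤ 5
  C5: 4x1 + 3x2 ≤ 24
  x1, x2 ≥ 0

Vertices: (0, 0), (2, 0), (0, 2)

Evaluate the objective at each vertex of the feasible region:
  z(0, 0) = 0
  z(2, 0) = 12
  z(0, 2) = 18  ←
The maximum is at x1 = 0, x2 = 2.

(0, 2)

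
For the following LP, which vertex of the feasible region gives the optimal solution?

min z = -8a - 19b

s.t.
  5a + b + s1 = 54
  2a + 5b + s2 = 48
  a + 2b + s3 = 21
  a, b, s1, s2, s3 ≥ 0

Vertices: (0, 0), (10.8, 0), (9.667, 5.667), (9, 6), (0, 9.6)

Evaluate the objective at each vertex of the feasible region:
  z(0, 0) = 0
  z(10.8, 0) = -86.4
  z(9.667, 5.667) = -185
  z(9, 6) = -186  ←
  z(0, 9.6) = -182.4
The minimum is at a = 9, b = 6.

(9, 6)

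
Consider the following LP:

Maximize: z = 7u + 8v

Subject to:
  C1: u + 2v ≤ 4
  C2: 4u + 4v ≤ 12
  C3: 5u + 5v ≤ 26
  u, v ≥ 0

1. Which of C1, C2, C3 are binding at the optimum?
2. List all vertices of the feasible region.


1. C1, C2
2. (0, 0), (3, 0), (2, 1), (0, 2)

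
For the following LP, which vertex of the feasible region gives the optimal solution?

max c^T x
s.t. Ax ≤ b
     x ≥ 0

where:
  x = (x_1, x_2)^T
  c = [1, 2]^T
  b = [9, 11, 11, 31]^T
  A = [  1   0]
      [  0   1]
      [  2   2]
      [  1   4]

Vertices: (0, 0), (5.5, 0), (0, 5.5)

Evaluate the objective at each vertex of the feasible region:
  z(0, 0) = 0
  z(5.5, 0) = 5.5
  z(0, 5.5) = 11  ←
The maximum is at x_1 = 0, x_2 = 5.5.

(0, 5.5)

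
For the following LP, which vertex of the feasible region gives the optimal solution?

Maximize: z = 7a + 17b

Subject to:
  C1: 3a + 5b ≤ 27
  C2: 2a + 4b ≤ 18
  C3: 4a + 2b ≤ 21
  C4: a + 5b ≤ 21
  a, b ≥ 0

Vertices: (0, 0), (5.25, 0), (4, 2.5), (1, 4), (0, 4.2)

Evaluate the objective at each vertex of the feasible region:
  z(0, 0) = 0
  z(5.25, 0) = 36.75
  z(4, 2.5) = 70.5
  z(1, 4) = 75  ←
  z(0, 4.2) = 71.4
The maximum is at a = 1, b = 4.

(1, 4)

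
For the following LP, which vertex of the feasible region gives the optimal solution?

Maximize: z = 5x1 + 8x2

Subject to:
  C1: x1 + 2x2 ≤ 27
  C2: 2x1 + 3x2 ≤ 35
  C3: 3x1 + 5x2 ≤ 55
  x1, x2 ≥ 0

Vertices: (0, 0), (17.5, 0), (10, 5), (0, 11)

Evaluate the objective at each vertex of the feasible region:
  z(0, 0) = 0
  z(17.5, 0) = 87.5
  z(10, 5) = 90  ←
  z(0, 11) = 88
The maximum is at x1 = 10, x2 = 5.

(10, 5)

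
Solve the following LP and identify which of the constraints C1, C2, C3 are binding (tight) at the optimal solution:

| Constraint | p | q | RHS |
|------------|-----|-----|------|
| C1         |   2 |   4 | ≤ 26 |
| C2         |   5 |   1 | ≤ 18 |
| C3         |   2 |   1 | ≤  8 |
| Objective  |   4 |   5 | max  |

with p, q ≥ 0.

At p = 1, q = 6, compute slack b - a·x for each constraint:
  C1: 26 − 26 = 0  (binding)
  C2: 18 − 11 = 7  (slack)
  C3: 8 − 8 = 0  (binding)

Optimal: p = 1, q = 6
Binding: C1, C3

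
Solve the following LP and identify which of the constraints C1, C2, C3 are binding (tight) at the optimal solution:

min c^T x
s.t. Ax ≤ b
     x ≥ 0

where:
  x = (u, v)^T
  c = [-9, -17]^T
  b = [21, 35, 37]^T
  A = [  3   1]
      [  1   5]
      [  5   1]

At u = 5, v = 6, compute slack b - a·x for each constraint:
  C1: 21 − 21 = 0  (binding)
  C2: 35 − 35 = 0  (binding)
  C3: 37 − 31 = 6  (slack)

Optimal: u = 5, v = 6
Binding: C1, C2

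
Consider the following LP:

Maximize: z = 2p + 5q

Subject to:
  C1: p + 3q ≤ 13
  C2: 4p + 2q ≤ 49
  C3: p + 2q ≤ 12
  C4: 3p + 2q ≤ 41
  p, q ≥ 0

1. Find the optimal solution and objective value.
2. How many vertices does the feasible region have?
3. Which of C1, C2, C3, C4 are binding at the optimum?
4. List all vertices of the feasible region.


1. p = 10, q = 1, z = 25
2. 4
3. C1, C3
4. (0, 0), (12, 0), (10, 1), (0, 4.333)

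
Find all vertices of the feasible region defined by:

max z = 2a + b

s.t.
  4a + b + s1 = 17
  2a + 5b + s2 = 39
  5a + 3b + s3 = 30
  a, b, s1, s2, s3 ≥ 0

(0, 0), (4.25, 0), (3, 5), (1.737, 7.105), (0, 7.8)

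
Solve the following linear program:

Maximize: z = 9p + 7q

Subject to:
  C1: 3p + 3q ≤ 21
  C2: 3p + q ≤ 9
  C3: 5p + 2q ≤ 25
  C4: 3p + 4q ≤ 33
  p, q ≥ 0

Evaluate the objective at each vertex of the feasible region:
  z(0, 0) = 0
  z(3, 0) = 27
  z(1, 6) = 51  ←
  z(0, 7) = 49
The maximum is at p = 1, q = 6.

p = 1, q = 6, z = 51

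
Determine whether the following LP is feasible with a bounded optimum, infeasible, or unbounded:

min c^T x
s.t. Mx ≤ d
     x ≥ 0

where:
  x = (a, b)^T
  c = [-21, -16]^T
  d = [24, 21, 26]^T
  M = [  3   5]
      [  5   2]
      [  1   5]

Feasible with a bounded optimal solution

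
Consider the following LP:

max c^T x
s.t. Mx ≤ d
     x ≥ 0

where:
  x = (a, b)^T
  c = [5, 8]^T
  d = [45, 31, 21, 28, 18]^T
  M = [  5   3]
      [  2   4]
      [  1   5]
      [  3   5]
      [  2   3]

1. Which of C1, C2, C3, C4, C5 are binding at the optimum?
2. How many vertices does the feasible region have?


1. C4, C5
2. 5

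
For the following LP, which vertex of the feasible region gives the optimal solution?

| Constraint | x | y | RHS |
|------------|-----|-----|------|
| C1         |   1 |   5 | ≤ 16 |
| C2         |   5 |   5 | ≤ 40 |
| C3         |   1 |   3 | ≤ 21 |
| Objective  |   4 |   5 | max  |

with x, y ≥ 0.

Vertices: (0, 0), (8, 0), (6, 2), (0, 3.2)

Evaluate the objective at each vertex of the feasible region:
  z(0, 0) = 0
  z(8, 0) = 32
  z(6, 2) = 34  ←
  z(0, 3.2) = 16
The maximum is at x = 6, y = 2.

(6, 2)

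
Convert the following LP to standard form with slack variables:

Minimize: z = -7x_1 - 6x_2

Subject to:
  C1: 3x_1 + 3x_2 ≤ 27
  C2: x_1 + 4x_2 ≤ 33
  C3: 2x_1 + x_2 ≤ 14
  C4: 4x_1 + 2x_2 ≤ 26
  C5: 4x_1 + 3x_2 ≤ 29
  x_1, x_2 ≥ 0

min z = -7x_1 - 6x_2

s.t.
  3x_1 + 3x_2 + s1 = 27
  x_1 + 4x_2 + s2 = 33
  2x_1 + x_2 + s3 = 14
  4x_1 + 2x_2 + s4 = 26
  4x_1 + 3x_2 + s5 = 29
  x_1, x_2, s1, s2, s3, s4, s5 ≥ 0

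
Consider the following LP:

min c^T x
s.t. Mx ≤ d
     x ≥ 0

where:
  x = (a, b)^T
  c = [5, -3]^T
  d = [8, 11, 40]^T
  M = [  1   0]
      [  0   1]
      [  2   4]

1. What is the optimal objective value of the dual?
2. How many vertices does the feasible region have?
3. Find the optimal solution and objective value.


1. -30
2. 4
3. a = 0, b = 10, z = -30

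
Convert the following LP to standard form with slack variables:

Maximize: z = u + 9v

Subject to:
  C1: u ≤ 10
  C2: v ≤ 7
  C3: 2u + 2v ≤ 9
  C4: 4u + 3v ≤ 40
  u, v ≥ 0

max z = u + 9v

s.t.
  u + s1 = 10
  v + s2 = 7
  2u + 2v + s3 = 9
  4u + 3v + s4 = 40
  u, v, s1, s2, s3, s4 ≥ 0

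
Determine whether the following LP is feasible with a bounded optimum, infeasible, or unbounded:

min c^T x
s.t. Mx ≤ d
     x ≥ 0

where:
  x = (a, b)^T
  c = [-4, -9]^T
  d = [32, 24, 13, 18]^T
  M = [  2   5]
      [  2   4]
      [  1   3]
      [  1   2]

Feasible with a bounded optimal solution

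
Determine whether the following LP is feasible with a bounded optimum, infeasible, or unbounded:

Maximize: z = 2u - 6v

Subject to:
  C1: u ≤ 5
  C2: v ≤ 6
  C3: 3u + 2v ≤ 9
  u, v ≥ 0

Feasible with a bounded optimal solution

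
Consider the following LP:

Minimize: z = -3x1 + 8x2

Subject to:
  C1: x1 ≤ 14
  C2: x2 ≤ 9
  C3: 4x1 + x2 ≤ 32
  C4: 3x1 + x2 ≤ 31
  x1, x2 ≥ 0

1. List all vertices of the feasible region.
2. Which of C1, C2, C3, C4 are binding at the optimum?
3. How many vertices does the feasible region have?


1. (0, 0), (8, 0), (5.75, 9), (0, 9)
2. C3
3. 4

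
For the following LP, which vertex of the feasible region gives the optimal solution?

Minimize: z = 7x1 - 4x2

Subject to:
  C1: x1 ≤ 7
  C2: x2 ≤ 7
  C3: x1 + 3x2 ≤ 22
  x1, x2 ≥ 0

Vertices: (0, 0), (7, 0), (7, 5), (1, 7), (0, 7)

Evaluate the objective at each vertex of the feasible region:
  z(0, 0) = 0
  z(7, 0) = 49
  z(7, 5) = 29
  z(1, 7) = -21
  z(0, 7) = -28  ←
The minimum is at x1 = 0, x2 = 7.

(0, 7)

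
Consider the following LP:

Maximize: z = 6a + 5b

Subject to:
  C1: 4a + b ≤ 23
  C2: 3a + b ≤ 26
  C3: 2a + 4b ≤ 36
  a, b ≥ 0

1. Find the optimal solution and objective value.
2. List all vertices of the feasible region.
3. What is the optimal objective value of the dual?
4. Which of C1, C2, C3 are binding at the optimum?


1. a = 4, b = 7, z = 59
2. (0, 0), (5.75, 0), (4, 7), (0, 9)
3. 59
4. C1, C3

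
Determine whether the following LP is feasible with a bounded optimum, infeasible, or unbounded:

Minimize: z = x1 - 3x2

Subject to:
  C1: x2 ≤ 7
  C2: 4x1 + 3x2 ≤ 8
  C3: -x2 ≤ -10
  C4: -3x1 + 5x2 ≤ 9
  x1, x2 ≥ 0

Infeasible (no feasible solution exists)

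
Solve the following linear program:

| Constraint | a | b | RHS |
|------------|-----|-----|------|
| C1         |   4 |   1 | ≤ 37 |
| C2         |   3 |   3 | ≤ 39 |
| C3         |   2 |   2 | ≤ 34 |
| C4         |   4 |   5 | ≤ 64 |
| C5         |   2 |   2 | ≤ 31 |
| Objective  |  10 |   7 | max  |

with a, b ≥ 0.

Evaluate the objective at each vertex of the feasible region:
  z(0, 0) = 0
  z(9.25, 0) = 92.5
  z(8, 5) = 115  ←
  z(1, 12) = 94
  z(0, 12.8) = 89.6
The maximum is at a = 8, b = 5.

a = 8, b = 5, z = 115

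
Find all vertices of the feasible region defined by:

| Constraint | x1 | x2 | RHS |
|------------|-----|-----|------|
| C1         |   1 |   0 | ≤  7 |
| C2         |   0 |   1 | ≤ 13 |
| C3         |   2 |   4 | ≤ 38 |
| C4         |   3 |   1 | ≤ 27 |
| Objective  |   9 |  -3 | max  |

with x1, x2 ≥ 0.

(0, 0), (7, 0), (7, 6), (0, 9.5)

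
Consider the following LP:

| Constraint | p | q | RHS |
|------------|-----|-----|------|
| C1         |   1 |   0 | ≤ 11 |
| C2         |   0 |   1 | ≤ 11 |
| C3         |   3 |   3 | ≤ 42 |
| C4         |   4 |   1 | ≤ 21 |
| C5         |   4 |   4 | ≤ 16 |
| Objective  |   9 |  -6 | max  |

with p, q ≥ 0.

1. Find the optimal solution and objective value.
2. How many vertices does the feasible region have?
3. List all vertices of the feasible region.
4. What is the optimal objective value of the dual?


1. p = 4, q = 0, z = 36
2. 3
3. (0, 0), (4, 0), (0, 4)
4. 36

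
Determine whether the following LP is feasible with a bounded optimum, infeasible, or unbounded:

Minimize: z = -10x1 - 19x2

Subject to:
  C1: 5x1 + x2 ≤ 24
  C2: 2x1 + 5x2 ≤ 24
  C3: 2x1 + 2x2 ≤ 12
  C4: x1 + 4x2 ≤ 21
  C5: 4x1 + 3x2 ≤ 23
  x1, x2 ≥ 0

Feasible with a bounded optimal solution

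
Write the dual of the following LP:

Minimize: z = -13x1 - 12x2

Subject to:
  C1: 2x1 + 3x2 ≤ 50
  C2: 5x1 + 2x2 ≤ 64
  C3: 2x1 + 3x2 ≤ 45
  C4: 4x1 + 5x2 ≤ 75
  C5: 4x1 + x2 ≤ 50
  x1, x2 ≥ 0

Primal min cᵀx s.t. Ax ≤ b, x ≥ 0  →  Dual max −bᵀy s.t. Aᵀy ≥ −c, y ≥ 0.

Maximize: z = -50y1 - 64y2 - 45y3 - 75y4 - 50y5

Subject to:
  2y1 + 5y2 + 2y3 + 4y4 + 4y5 ≥ 13
  3y1 + 2y2 + 3y3 + 5y4 + y5 ≥ 12
  y1, y2, y3, y4, y5 ≥ 0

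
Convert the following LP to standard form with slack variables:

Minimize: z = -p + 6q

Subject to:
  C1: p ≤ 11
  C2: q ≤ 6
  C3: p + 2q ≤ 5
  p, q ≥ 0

min z = -p + 6q

s.t.
  p + s1 = 11
  q + s2 = 6
  p + 2q + s3 = 5
  p, q, s1, s2, s3 ≥ 0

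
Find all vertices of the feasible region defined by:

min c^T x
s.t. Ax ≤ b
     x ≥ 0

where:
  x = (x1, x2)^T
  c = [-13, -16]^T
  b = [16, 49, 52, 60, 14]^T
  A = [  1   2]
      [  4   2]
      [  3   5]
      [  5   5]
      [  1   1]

(0, 0), (12, 0), (8, 4), (0, 8)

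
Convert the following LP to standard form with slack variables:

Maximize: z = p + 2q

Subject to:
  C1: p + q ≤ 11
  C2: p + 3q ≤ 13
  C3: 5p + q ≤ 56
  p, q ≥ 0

max z = p + 2q

s.t.
  p + q + s1 = 11
  p + 3q + s2 = 13
  5p + q + s3 = 56
  p, q, s1, s2, s3 ≥ 0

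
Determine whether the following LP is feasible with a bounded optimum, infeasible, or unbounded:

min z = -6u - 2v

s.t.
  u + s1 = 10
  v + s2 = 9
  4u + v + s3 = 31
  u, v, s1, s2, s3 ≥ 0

Feasible with a bounded optimal solution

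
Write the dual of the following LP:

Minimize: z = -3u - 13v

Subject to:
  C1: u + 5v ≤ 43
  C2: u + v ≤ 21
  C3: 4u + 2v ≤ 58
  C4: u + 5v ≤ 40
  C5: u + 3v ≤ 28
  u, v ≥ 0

Primal min cᵀx s.t. Ax ≤ b, x ≥ 0  →  Dual max −bᵀy s.t. Aᵀy ≥ −c, y ≥ 0.

Maximize: z = -43y1 - 21y2 - 58y3 - 40y4 - 28y5

Subject to:
  y1 + y2 + 4y3 + y4 + y5 ≥ 3
  5y1 + y2 + 2y3 + 5y4 + 3y5 ≥ 13
  y1, y2, y3, y4, y5 ≥ 0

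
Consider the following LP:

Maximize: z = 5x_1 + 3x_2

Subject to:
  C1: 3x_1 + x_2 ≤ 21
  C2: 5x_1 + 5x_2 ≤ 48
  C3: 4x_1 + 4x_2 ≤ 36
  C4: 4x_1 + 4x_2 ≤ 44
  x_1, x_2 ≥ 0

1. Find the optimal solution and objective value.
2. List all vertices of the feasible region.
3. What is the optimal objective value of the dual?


1. x_1 = 6, x_2 = 3, z = 39
2. (0, 0), (7, 0), (6, 3), (0, 9)
3. 39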